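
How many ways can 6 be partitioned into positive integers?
11

p(n) counts ways to write n as a sum of positive integers (order ignored).
Examples: 6; 5 + 1; 4 + 2; 4 + 1 + 1; 3 + 3; ... (11 total)
p(6) = 11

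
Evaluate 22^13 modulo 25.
2

Repeated squaring. Binary of 13 = 1101.
22^1 ≡ 22 (mod 25); 22^2 ≡ 9 (mod 25); 22^4 ≡ 6 (mod 25); 22^8 ≡ 11 (mod 25)
22^13 = 22^1 × 22^4 × 22^8 ≡ 2 (mod 25)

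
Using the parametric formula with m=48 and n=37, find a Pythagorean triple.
(935, 3552, 3673)

Euclid's formula: a = m² - n², b = 2mn, c = m² + n²
m = 48, n = 37
a = 48² - 37² = 2304 - 1369 = 935
b = 2 × 48 × 37 = 3552
c = 48² + 37² = 2304 + 1369 = 3673
Verification: 935² + 3552² = 874225 + 12616704 = 13490929 = 3673² ✓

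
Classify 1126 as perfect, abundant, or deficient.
deficient

Proper divisors of 1126: sum = 1 + 2 + 563 = 566
Since 566 < 1126, 1126 is deficient.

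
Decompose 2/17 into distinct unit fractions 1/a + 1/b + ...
1/9 + 1/153

Greedy algorithm:
2/17: ceiling(17/2) = 9, use 1/9
1/153: ceiling(153/1) = 153, use 1/153
Result: 2/17 = 1/9 + 1/153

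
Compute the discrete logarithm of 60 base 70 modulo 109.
22

Baby-step giant-step with step n = ⌈√109⌉ = 11.
Baby steps 70^j mod 109 (j:value) for j=0..10: 0:1, 1:70, 2:104, 3:86, 4:25, 5:6, 6:93, 7:79, 8:80, 9:41, 10:36.
Giant-step multiplier: 70^(-11) ≡ 70^(108-11) = 70^97 ≡ 42 (mod 109).
Giant steps γ_i = 60·42^i mod 109: γ_0=60, γ_1=13, γ_2=1 (in table at j=0).
x = i·n + j = 2·11 + 0 = 22.
Check: 70^22 ≡ 60 (mod 109).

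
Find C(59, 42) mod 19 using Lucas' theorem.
0

Using Lucas' theorem:
Write n=59 and k=42 in base 19:
n in base 19: [3, 2]
k in base 19: [2, 4]
C(59,42) mod 19 = ∏ C(n_i, k_i) mod 19
Digit binomials (mod 19): C(3,2) = 3; C(2,4) = 0 (k_i > n_i)
Product: 3 × 0 = 0 ≡ 0 (mod 19)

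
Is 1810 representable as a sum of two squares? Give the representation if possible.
17² + 39² (a=17, b=39)

Factorization: 1810 = 2 × 5 × 181
By Fermat: n is sum of two squares iff every prime p ≡ 3 (mod 4) appears to even power.
All primes ≡ 3 (mod 4) appear to even power.
Search a = 0, 1, 2, … for 1810 - a² a perfect square: first hit at a = 17: 1810 - 289 = 1521 = 39².
1810 = 17² + 39² = 289 + 1521 ✓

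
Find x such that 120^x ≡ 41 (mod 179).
115

Baby-step giant-step with step n = ⌈√179⌉ = 14.
Baby steps 120^j mod 179 (j:value) for j=0..13: 0:1, 1:120, 2:80, 3:113, 4:135, 5:90, 6:60, 7:40, 8:146, 9:157, 10:45, 11:30, 12:20, 13:73.
Giant-step multiplier: 120^(-14) ≡ 120^(178-14) = 120^164 ≡ 65 (mod 179).
Giant steps γ_i = 41·65^i mod 179: γ_0=41, γ_1=159, γ_2=132, γ_3=167, γ_4=115, γ_5=136, γ_6=69, γ_7=10, γ_8=113 (in table at j=3).
x = i·n + j = 8·14 + 3 = 115.
Check: 120^115 ≡ 41 (mod 179).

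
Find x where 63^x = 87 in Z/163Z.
128

Baby-step giant-step with step n = ⌈√163⌉ = 13.
Baby steps 63^j mod 163 (j:value) for j=0..12: 0:1, 1:63, 2:57, 3:5, 4:152, 5:122, 6:25, 7:108, 8:121, 9:125, 10:51, 11:116, 12:136.
Giant-step multiplier: 63^(-13) ≡ 63^(162-13) = 63^149 ≡ 101 (mod 163).
Giant steps γ_i = 87·101^i mod 163: γ_0=87, γ_1=148, γ_2=115, γ_3=42, γ_4=4, γ_5=78, γ_6=54, γ_7=75, γ_8=77, γ_9=116 (in table at j=11).
x = i·n + j = 9·13 + 11 = 128.
Check: 63^128 ≡ 87 (mod 163).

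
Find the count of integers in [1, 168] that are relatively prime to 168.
48

168 = 2^3 × 3 × 7
φ(n) = n × ∏(1 - 1/p) for each prime p dividing n
φ(168) = 168 × (1 - 1/2) × (1 - 1/3) × (1 - 1/7) = 48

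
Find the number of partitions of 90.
56634173

p(n) counts ways to write n as a sum of positive integers (order ignored).
Euler's pentagonal recurrence: p(k) = p(k-1) + p(k-2) - p(k-5) - p(k-7) + p(k-12) + p(k-15) - ... (offsets j(3j∓1)/2, signs ++--, p(0)=1, p(<0)=0).
DP table for k = 0..89: p(0)=1, p(1)=1, p(2)=2, p(3)=3, p(4)=5, p(5)=7, p(6)=11, p(7)=15, p(8)=22, p(9)=30, p(10)=42, p(11)=56, p(12)=77, p(13)=101, p(14)=135, p(15)=176, p(16)=231, p(17)=297, p(18)=385, p(19)=490, p(20)=627, p(21)=792, p(22)=1002, p(23)=1255, p(24)=1575, p(25)=1958, p(26)=2436, p(27)=3010, p(28)=3718, p(29)=4565, p(30)=5604, p(31)=6842, p(32)=8349, p(33)=10143, p(34)=12310, p(35)=14883, p(36)=17977, p(37)=21637, p(38)=26015, p(39)=31185, p(40)=37338, p(41)=44583, p(42)=53174, p(43)=63261, p(44)=75175, p(45)=89134, p(46)=105558, p(47)=124754, p(48)=147273, p(49)=173525, p(50)=204226, p(51)=239943, p(52)=281589, p(53)=329931, p(54)=386155, p(55)=451276, p(56)=526823, p(57)=614154, p(58)=715220, p(59)=831820, p(60)=966467, p(61)=1121505, p(62)=1300156, p(63)=1505499, p(64)=1741630, p(65)=2012558, p(66)=2323520, p(67)=2679689, p(68)=3087735, p(69)=3554345, p(70)=4087968, p(71)=4697205, p(72)=5392783, p(73)=6185689, p(74)=7089500, p(75)=8118264, p(76)=9289091, p(77)=10619863, p(78)=12132164, p(79)=13848650, p(80)=15796476, p(81)=18004327, p(82)=20506255, p(83)=23338469, p(84)=26543660, p(85)=30167357, p(86)=34262962, p(87)=38887673, p(88)=44108109, p(89)=49995925.
Final step: p(90) = p(89) + p(88) - p(85) - p(83) + p(78) + p(75) - p(68) - p(64) + p(55) + p(50) - p(39) - p(33) + p(20) + p(13)
= 49995925 + 44108109 - 30167357 - 23338469 + 12132164 + 8118264 - 3087735 - 1741630 + 451276 + 204226 - 31185 - 10143 + 627 + 101
= 56634173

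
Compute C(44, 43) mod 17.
10

Using Lucas' theorem:
Write n=44 and k=43 in base 17:
n in base 17: [2, 10]
k in base 17: [2, 9]
C(44,43) mod 17 = ∏ C(n_i, k_i) mod 17
Digit binomials (mod 17): C(2,2) = 1; C(10,9) = 10
Product: 1 × 10 = 10 ≡ 10 (mod 17)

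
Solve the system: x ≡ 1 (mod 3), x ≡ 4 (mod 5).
4

Using Chinese Remainder Theorem:
M = 3 × 5 = 15
M1 = 5, M2 = 3
y1 = 5^(-1) mod 3 = 2
y2 = 3^(-1) mod 5 = 2
x = (1×5×2 + 4×3×2) mod 15 = 4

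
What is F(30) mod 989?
291

Matrix identity: Q^n = [[F_(n+1), F_n], [F_n, F_(n-1)]] with Q = [[1,1],[1,0]].
n = 30 = 11110₂. Square-and-multiply, entries mod 989:
Q^1 = [[1,1],[1,0]]
Q^3 = (Q^1)²·Q = [[3,2],[2,1]]
Q^7 = (Q^3)²·Q = [[21,13],[13,8]]
Q^15 = (Q^7)²·Q = [[987,610],[610,377]]
Q^30 = (Q^15)² = [[240,291],[291,938]]
F_30 mod 989 = Q^30[0][1] = 291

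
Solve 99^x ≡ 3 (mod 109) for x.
28

Baby-step giant-step with step n = ⌈√109⌉ = 11.
Baby steps 99^j mod 109 (j:value) for j=0..10: 0:1, 1:99, 2:100, 3:90, 4:81, 5:62, 6:34, 7:96, 8:21, 9:8, 10:29.
Giant-step multiplier: 99^(-11) ≡ 99^(108-11) = 99^97 ≡ 56 (mod 109).
Giant steps γ_i = 3·56^i mod 109: γ_0=3, γ_1=59, γ_2=34 (in table at j=6).
x = i·n + j = 2·11 + 6 = 28.
Check: 99^28 ≡ 3 (mod 109).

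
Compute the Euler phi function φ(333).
216

333 = 3^2 × 37
φ(n) = n × ∏(1 - 1/p) for each prime p dividing n
φ(333) = 333 × (1 - 1/3) × (1 - 1/37) = 216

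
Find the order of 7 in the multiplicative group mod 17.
16

17 is prime, so ord(7) divides φ(17) = 16.
Divisors of 16: 1, 2, 4, 8, 16.
Repeated squaring: 7^1 ≡ 7, 7^2 ≡ 15, 7^4 ≡ 4, 7^8 ≡ 16, 7^16 ≡ 1 (mod 17).
Test 7^d mod 17 for each divisor d in increasing order:
7^1 ≡ 7
7^2 ≡ 15
7^4 ≡ 4
7^8 ≡ 16
7^16 ≡ 1  ← first divisor giving 1
The order is 16.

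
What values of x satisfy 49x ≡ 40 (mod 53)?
x ≡ 43 (mod 53)

gcd(49, 53) = 1, which divides 40, so solutions exist.
Find 49^(-1) mod 53 by the extended Euclidean algorithm:
53 = 1 × 49 + 4  ⟹  4 = (1)·53 + (-1)·49
49 = 12 × 4 + 1  ⟹  1 = (-12)·53 + (13)·49
So (13)·49 ≡ 1 (mod 53), i.e. 49^(-1) ≡ 13 (mod 53).
x ≡ 13 × 40 = 520 ≡ 43 (mod 53).
Check: 49 × 43 = 2107 ≡ 40 (mod 53).
Unique solution: x ≡ 43 (mod 53)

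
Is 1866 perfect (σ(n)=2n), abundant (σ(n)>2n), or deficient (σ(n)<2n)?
abundant

Proper divisors of 1866: sum = 1 + 2 + 3 + 6 + 311 + 622 + 933 = 1878
Since 1878 > 1866, 1866 is abundant.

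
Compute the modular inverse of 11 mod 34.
31

gcd(11, 34) = 1, so the inverse exists.
Extended Euclidean algorithm on (34, 11):
34 = 3 × 11 + 1  ⟹  1 = (1)·34 + (-3)·11
So (-3)·11 ≡ 1 (mod 34), i.e. 11^(-1) ≡ -3 ≡ 31 (mod 34).
Check: 11 × 31 = 341 ≡ 1 (mod 34)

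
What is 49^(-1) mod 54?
43

gcd(49, 54) = 1, so the inverse exists.
Extended Euclidean algorithm on (54, 49):
54 = 1 × 49 + 5  ⟹  5 = (1)·54 + (-1)·49
49 = 9 × 5 + 4  ⟹  4 = (-9)·54 + (10)·49
5 = 1 × 4 + 1  ⟹  1 = (10)·54 + (-11)·49
So (-11)·49 ≡ 1 (mod 54), i.e. 49^(-1) ≡ -11 ≡ 43 (mod 54).
Check: 49 × 43 = 2107 ≡ 1 (mod 54)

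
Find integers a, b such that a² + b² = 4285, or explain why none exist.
21² + 62² (a=21, b=62)

Factorization: 4285 = 5 × 857
By Fermat: n is sum of two squares iff every prime p ≡ 3 (mod 4) appears to even power.
All primes ≡ 3 (mod 4) appear to even power.
Search a = 0, 1, 2, … for 4285 - a² a perfect square: first hit at a = 21: 4285 - 441 = 3844 = 62².
4285 = 21² + 62² = 441 + 3844 ✓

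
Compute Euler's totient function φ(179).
178

179 = 179
φ(n) = n × ∏(1 - 1/p) for each prime p dividing n
φ(179) = 179 × (1 - 1/179) = 178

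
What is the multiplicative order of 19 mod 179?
89

179 is prime, so ord(19) divides φ(179) = 178.
Divisors of 178: 1, 2, 89, 178.
Repeated squaring: 19^1 ≡ 19, 19^2 ≡ 3, 19^4 ≡ 9, 19^8 ≡ 81, 19^16 ≡ 117, 19^32 ≡ 85, 19^64 ≡ 65, 19^128 ≡ 108 (mod 179).
Test 19^d mod 179 for each divisor d in increasing order:
19^1 ≡ 19
19^2 ≡ 3
19^89 = 19^64·19^16·19^8·19^1 ≡ 1  ← first divisor giving 1
The order is 89.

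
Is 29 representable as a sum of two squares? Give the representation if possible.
2² + 5² (a=2, b=5)

Factorization: 29 = 29
By Fermat: n is sum of two squares iff every prime p ≡ 3 (mod 4) appears to even power.
All primes ≡ 3 (mod 4) appear to even power.
Search a = 0, 1, 2, … for 29 - a² a perfect square: first hit at a = 2: 29 - 4 = 25 = 5².
29 = 2² + 5² = 4 + 25 ✓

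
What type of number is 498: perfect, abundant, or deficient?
abundant

Proper divisors of 498: sum = 1 + 2 + 3 + 6 + 83 + 166 + 249 = 510
Since 510 > 498, 498 is abundant.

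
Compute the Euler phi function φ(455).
288

455 = 5 × 7 × 13
φ(n) = n × ∏(1 - 1/p) for each prime p dividing n
φ(455) = 455 × (1 - 1/5) × (1 - 1/7) × (1 - 1/13) = 288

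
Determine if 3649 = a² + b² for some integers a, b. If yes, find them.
7² + 60² (a=7, b=60)

Factorization: 3649 = 41 × 89
By Fermat: n is sum of two squares iff every prime p ≡ 3 (mod 4) appears to even power.
All primes ≡ 3 (mod 4) appear to even power.
Search a = 0, 1, 2, … for 3649 - a² a perfect square: first hit at a = 7: 3649 - 49 = 3600 = 60².
3649 = 7² + 60² = 49 + 3600 ✓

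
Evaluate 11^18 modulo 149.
61

Repeated squaring. Binary of 18 = 10010.
11^1 ≡ 11 (mod 149); 11^2 ≡ 121 (mod 149); 11^4 ≡ 39 (mod 149); 11^8 ≡ 31 (mod 149); 11^16 ≡ 67 (mod 149)
11^18 = 11^2 × 11^16 ≡ 61 (mod 149)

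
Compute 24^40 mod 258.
210

Repeated squaring. Binary of 40 = 101000.
24^1 ≡ 24 (mod 258); 24^2 ≡ 60 (mod 258); 24^4 ≡ 246 (mod 258); 24^8 ≡ 144 (mod 258); 24^16 ≡ 96 (mod 258); 24^32 ≡ 186 (mod 258)
24^40 = 24^8 × 24^32 ≡ 210 (mod 258)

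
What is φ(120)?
32

120 = 2^3 × 3 × 5
φ(n) = n × ∏(1 - 1/p) for each prime p dividing n
φ(120) = 120 × (1 - 1/2) × (1 - 1/3) × (1 - 1/5) = 32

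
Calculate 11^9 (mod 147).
71

Repeated squaring. Binary of 9 = 1001.
11^1 ≡ 11 (mod 147); 11^2 ≡ 121 (mod 147); 11^4 ≡ 88 (mod 147); 11^8 ≡ 100 (mod 147)
11^9 = 11^1 × 11^8 ≡ 71 (mod 147)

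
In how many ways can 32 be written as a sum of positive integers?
8349

p(n) counts ways to write n as a sum of positive integers (order ignored).
Euler's pentagonal recurrence: p(k) = p(k-1) + p(k-2) - p(k-5) - p(k-7) + p(k-12) + p(k-15) - ... (offsets j(3j∓1)/2, signs ++--, p(0)=1, p(<0)=0).
DP table for k = 0..31: p(0)=1, p(1)=1, p(2)=2, p(3)=3, p(4)=5, p(5)=7, p(6)=11, p(7)=15, p(8)=22, p(9)=30, p(10)=42, p(11)=56, p(12)=77, p(13)=101, p(14)=135, p(15)=176, p(16)=231, p(17)=297, p(18)=385, p(19)=490, p(20)=627, p(21)=792, p(22)=1002, p(23)=1255, p(24)=1575, p(25)=1958, p(26)=2436, p(27)=3010, p(28)=3718, p(29)=4565, p(30)=5604, p(31)=6842.
Final step: p(32) = p(31) + p(30) - p(27) - p(25) + p(20) + p(17) - p(10) - p(6)
= 6842 + 5604 - 3010 - 1958 + 627 + 297 - 42 - 11
= 8349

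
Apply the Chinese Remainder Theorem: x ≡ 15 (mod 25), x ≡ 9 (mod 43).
740

Using Chinese Remainder Theorem:
M = 25 × 43 = 1075
M1 = 43, M2 = 25
y1 = 43^(-1) mod 25 = 7
y2 = 25^(-1) mod 43 = 31
x = (15×43×7 + 9×25×31) mod 1075 = 740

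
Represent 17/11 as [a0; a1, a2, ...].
[1; 1, 1, 5]

Euclidean algorithm steps:
17 = 1 × 11 + 6
11 = 1 × 6 + 5
6 = 1 × 5 + 1
5 = 5 × 1 + 0
Continued fraction: [1; 1, 1, 5]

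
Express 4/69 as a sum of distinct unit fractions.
1/18 + 1/414

Greedy algorithm:
4/69: ceiling(69/4) = 18, use 1/18
1/414: ceiling(414/1) = 414, use 1/414
Result: 4/69 = 1/18 + 1/414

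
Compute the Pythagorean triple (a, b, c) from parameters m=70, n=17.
(4611, 2380, 5189)

Euclid's formula: a = m² - n², b = 2mn, c = m² + n²
m = 70, n = 17
a = 70² - 17² = 4900 - 289 = 4611
b = 2 × 70 × 17 = 2380
c = 70² + 17² = 4900 + 289 = 5189
Verification: 4611² + 2380² = 21261321 + 5664400 = 26925721 = 5189² ✓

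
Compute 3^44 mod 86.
9

Repeated squaring. Binary of 44 = 101100.
3^1 ≡ 3 (mod 86); 3^2 ≡ 9 (mod 86); 3^4 ≡ 81 (mod 86); 3^8 ≡ 25 (mod 86); 3^16 ≡ 23 (mod 86); 3^32 ≡ 13 (mod 86)
3^44 = 3^4 × 3^8 × 3^32 ≡ 9 (mod 86)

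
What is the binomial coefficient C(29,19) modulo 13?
0

Using Lucas' theorem:
Write n=29 and k=19 in base 13:
n in base 13: [2, 3]
k in base 13: [1, 6]
C(29,19) mod 13 = ∏ C(n_i, k_i) mod 13
Digit binomials (mod 13): C(2,1) = 2; C(3,6) = 0 (k_i > n_i)
Product: 2 × 0 = 0 ≡ 0 (mod 13)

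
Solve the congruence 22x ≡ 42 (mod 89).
x ≡ 10 (mod 89)

gcd(22, 89) = 1, which divides 42, so solutions exist.
Find 22^(-1) mod 89 by the extended Euclidean algorithm:
89 = 4 × 22 + 1  ⟹  1 = (1)·89 + (-4)·22
So (-4)·22 ≡ 1 (mod 89), i.e. 22^(-1) ≡ -4 ≡ 85 (mod 89).
x ≡ 85 × 42 = 3570 ≡ 10 (mod 89).
Check: 22 × 10 = 220 ≡ 42 (mod 89).
Unique solution: x ≡ 10 (mod 89)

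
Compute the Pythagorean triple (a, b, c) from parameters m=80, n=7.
(6351, 1120, 6449)

Euclid's formula: a = m² - n², b = 2mn, c = m² + n²
m = 80, n = 7
a = 80² - 7² = 6400 - 49 = 6351
b = 2 × 80 × 7 = 1120
c = 80² + 7² = 6400 + 49 = 6449
Verification: 6351² + 1120² = 40335201 + 1254400 = 41589601 = 6449² ✓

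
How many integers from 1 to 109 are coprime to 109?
108

109 = 109
φ(n) = n × ∏(1 - 1/p) for each prime p dividing n
φ(109) = 109 × (1 - 1/109) = 108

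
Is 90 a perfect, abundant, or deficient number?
abundant

Proper divisors of 90: sum = 1 + 2 + 3 + 5 + 6 + 9 + 10 + 15 + 18 + 30 + 45 = 144
Since 144 > 90, 90 is abundant.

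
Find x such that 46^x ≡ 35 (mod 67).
40

Baby-step giant-step with step n = ⌈√67⌉ = 9.
Baby steps 46^j mod 67 (j:value) for j=0..8: 0:1, 1:46, 2:39, 3:52, 4:47, 5:18, 6:24, 7:32, 8:65.
Giant-step multiplier: 46^(-9) ≡ 46^(66-9) = 46^57 ≡ 8 (mod 67).
Giant steps γ_i = 35·8^i mod 67: γ_0=35, γ_1=12, γ_2=29, γ_3=31, γ_4=47 (in table at j=4).
x = i·n + j = 4·9 + 4 = 40.
Check: 46^40 ≡ 35 (mod 67).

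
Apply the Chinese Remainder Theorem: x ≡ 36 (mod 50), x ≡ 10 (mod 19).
86

Using Chinese Remainder Theorem:
M = 50 × 19 = 950
M1 = 19, M2 = 50
y1 = 19^(-1) mod 50 = 29
y2 = 50^(-1) mod 19 = 8
x = (36×19×29 + 10×50×8) mod 950 = 86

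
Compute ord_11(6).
10

11 is prime, so ord(6) divides φ(11) = 10.
Divisors of 10: 1, 2, 5, 10.
Repeated squaring: 6^1 ≡ 6, 6^2 ≡ 3, 6^4 ≡ 9, 6^8 ≡ 4 (mod 11).
Test 6^d mod 11 for each divisor d in increasing order:
6^1 ≡ 6
6^2 ≡ 3
6^5 = 6^4·6^1 ≡ 10
6^10 = 6^8·6^2 ≡ 1  ← first divisor giving 1
The order is 10.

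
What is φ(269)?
268

269 = 269
φ(n) = n × ∏(1 - 1/p) for each prime p dividing n
φ(269) = 269 × (1 - 1/269) = 268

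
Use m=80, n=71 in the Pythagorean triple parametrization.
(1359, 11360, 11441)

Euclid's formula: a = m² - n², b = 2mn, c = m² + n²
m = 80, n = 71
a = 80² - 71² = 6400 - 5041 = 1359
b = 2 × 80 × 71 = 11360
c = 80² + 71² = 6400 + 5041 = 11441
Verification: 1359² + 11360² = 1846881 + 129049600 = 130896481 = 11441² ✓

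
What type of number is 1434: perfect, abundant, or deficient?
abundant

Proper divisors of 1434: sum = 1 + 2 + 3 + 6 + 239 + 478 + 717 = 1446
Since 1446 > 1434, 1434 is abundant.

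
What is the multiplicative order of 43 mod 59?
58

59 is prime, so ord(43) divides φ(59) = 58.
Divisors of 58: 1, 2, 29, 58.
Repeated squaring: 43^1 ≡ 43, 43^2 ≡ 20, 43^4 ≡ 46, 43^8 ≡ 51, 43^16 ≡ 5, 43^32 ≡ 25 (mod 59).
Test 43^d mod 59 for each divisor d in increasing order:
43^1 ≡ 43
43^2 ≡ 20
43^29 = 43^16·43^8·43^4·43^1 ≡ 58
43^58 = 43^32·43^16·43^8·43^2 ≡ 1  ← first divisor giving 1
The order is 58.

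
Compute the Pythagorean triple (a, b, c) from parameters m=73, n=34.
(4173, 4964, 6485)

Euclid's formula: a = m² - n², b = 2mn, c = m² + n²
m = 73, n = 34
a = 73² - 34² = 5329 - 1156 = 4173
b = 2 × 73 × 34 = 4964
c = 73² + 34² = 5329 + 1156 = 6485
Verification: 4173² + 4964² = 17413929 + 24641296 = 42055225 = 6485² ✓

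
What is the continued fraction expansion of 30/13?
[2; 3, 4]

Euclidean algorithm steps:
30 = 2 × 13 + 4
13 = 3 × 4 + 1
4 = 4 × 1 + 0
Continued fraction: [2; 3, 4]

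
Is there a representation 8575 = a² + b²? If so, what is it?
Not possible

Factorization: 8575 = 5^2 × 7^3
By Fermat: n is sum of two squares iff every prime p ≡ 3 (mod 4) appears to even power.
Prime(s) ≡ 3 (mod 4) with odd exponent: [(7, 3)]
Therefore 8575 cannot be expressed as a² + b².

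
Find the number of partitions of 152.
49686288421

p(n) counts ways to write n as a sum of positive integers (order ignored).
Euler's pentagonal recurrence: p(k) = p(k-1) + p(k-2) - p(k-5) - p(k-7) + p(k-12) + p(k-15) - ... (offsets j(3j∓1)/2, signs ++--, p(0)=1, p(<0)=0).
DP table for k = 0..151: p(0)=1, p(1)=1, p(2)=2, p(3)=3, p(4)=5, p(5)=7, p(6)=11, p(7)=15, p(8)=22, p(9)=30, p(10)=42, p(11)=56, p(12)=77, p(13)=101, p(14)=135, p(15)=176, p(16)=231, p(17)=297, p(18)=385, p(19)=490, p(20)=627, p(21)=792, p(22)=1002, p(23)=1255, p(24)=1575, p(25)=1958, p(26)=2436, p(27)=3010, p(28)=3718, p(29)=4565, p(30)=5604, p(31)=6842, p(32)=8349, p(33)=10143, p(34)=12310, p(35)=14883, p(36)=17977, p(37)=21637, p(38)=26015, p(39)=31185, p(40)=37338, p(41)=44583, p(42)=53174, p(43)=63261, p(44)=75175, p(45)=89134, p(46)=105558, p(47)=124754, p(48)=147273, p(49)=173525, p(50)=204226, p(51)=239943, p(52)=281589, p(53)=329931, p(54)=386155, p(55)=451276, p(56)=526823, p(57)=614154, p(58)=715220, p(59)=831820, p(60)=966467, p(61)=1121505, p(62)=1300156, p(63)=1505499, p(64)=1741630, p(65)=2012558, p(66)=2323520, p(67)=2679689, p(68)=3087735, p(69)=3554345, p(70)=4087968, p(71)=4697205, p(72)=5392783, p(73)=6185689, p(74)=7089500, p(75)=8118264, p(76)=9289091, p(77)=10619863, p(78)=12132164, p(79)=13848650, p(80)=15796476, p(81)=18004327, p(82)=20506255, p(83)=23338469, p(84)=26543660, p(85)=30167357, p(86)=34262962, p(87)=38887673, p(88)=44108109, p(89)=49995925, p(90)=56634173, p(91)=64112359, p(92)=72533807, p(93)=82010177, p(94)=92669720, p(95)=104651419, p(96)=118114304, p(97)=133230930, p(98)=150198136, p(99)=169229875, p(100)=190569292, p(101)=214481126, p(102)=241265379, p(103)=271248950, p(104)=304801365, p(105)=342325709, p(106)=384276336, p(107)=431149389, p(108)=483502844, p(109)=541946240, p(110)=607163746, p(111)=679903203, p(112)=761002156, p(113)=851376628, p(114)=952050665, p(115)=1064144451, p(116)=1188908248, p(117)=1327710076, p(118)=1482074143, p(119)=1653668665, p(120)=1844349560, p(121)=2056148051, p(122)=2291320912, p(123)=2552338241, p(124)=2841940500, p(125)=3163127352, p(126)=3519222692, p(127)=3913864295, p(128)=4351078600, p(129)=4835271870, p(130)=5371315400, p(131)=5964539504, p(132)=6620830889, p(133)=7346629512, p(134)=8149040695, p(135)=9035836076, p(136)=10015581680, p(137)=11097645016, p(138)=12292341831, p(139)=13610949895, p(140)=15065878135, p(141)=16670689208, p(142)=18440293320, p(143)=20390982757, p(144)=22540654445, p(145)=24908858009, p(146)=27517052599, p(147)=30388671978, p(148)=33549419497, p(149)=37027355200, p(150)=40853235313, p(151)=45060624582.
Final step: p(152) = p(151) + p(150) - p(147) - p(145) + p(140) + p(137) - p(130) - p(126) + p(117) + p(112) - p(101) - p(95) + p(82) + p(75) - p(60) - p(52) + p(35) + p(26) - p(7)
= 45060624582 + 40853235313 - 30388671978 - 24908858009 + 15065878135 + 11097645016 - 5371315400 - 3519222692 + 1327710076 + 761002156 - 214481126 - 104651419 + 20506255 + 8118264 - 966467 - 281589 + 14883 + 2436 - 15
= 49686288421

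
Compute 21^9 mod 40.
21

Repeated squaring. Binary of 9 = 1001.
21^1 ≡ 21 (mod 40); 21^2 ≡ 1 (mod 40); 21^4 ≡ 1 (mod 40); 21^8 ≡ 1 (mod 40)
21^9 = 21^1 × 21^8 ≡ 21 (mod 40)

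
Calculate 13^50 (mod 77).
1

Repeated squaring. Binary of 50 = 110010.
13^1 ≡ 13 (mod 77); 13^2 ≡ 15 (mod 77); 13^4 ≡ 71 (mod 77); 13^8 ≡ 36 (mod 77); 13^16 ≡ 64 (mod 77); 13^32 ≡ 15 (mod 77)
13^50 = 13^2 × 13^16 × 13^32 ≡ 1 (mod 77)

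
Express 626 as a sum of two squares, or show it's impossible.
1² + 25² (a=1, b=25)

Factorization: 626 = 2 × 313
By Fermat: n is sum of two squares iff every prime p ≡ 3 (mod 4) appears to even power.
All primes ≡ 3 (mod 4) appear to even power.
Search a = 0, 1, 2, … for 626 - a² a perfect square: first hit at a = 1: 626 - 1 = 625 = 25².
626 = 1² + 25² = 1 + 625 ✓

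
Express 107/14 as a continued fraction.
[7; 1, 1, 1, 4]

Euclidean algorithm steps:
107 = 7 × 14 + 9
14 = 1 × 9 + 5
9 = 1 × 5 + 4
5 = 1 × 4 + 1
4 = 4 × 1 + 0
Continued fraction: [7; 1, 1, 1, 4]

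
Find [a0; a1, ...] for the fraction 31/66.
[0; 2, 7, 1, 3]

Euclidean algorithm steps:
31 = 0 × 66 + 31
66 = 2 × 31 + 4
31 = 7 × 4 + 3
4 = 1 × 3 + 1
3 = 3 × 1 + 0
Continued fraction: [0; 2, 7, 1, 3]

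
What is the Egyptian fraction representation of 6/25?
1/5 + 1/25

Greedy algorithm:
6/25: ceiling(25/6) = 5, use 1/5
1/25: ceiling(25/1) = 25, use 1/25
Result: 6/25 = 1/5 + 1/25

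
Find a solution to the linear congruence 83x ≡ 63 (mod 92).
x ≡ 85 (mod 92)

gcd(83, 92) = 1, which divides 63, so solutions exist.
Find 83^(-1) mod 92 by the extended Euclidean algorithm:
92 = 1 × 83 + 9  ⟹  9 = (1)·92 + (-1)·83
83 = 9 × 9 + 2  ⟹  2 = (-9)·92 + (10)·83
9 = 4 × 2 + 1  ⟹  1 = (37)·92 + (-41)·83
So (-41)·83 ≡ 1 (mod 92), i.e. 83^(-1) ≡ -41 ≡ 51 (mod 92).
x ≡ 51 × 63 = 3213 ≡ 85 (mod 92).
Check: 83 × 85 = 7055 ≡ 63 (mod 92).
Unique solution: x ≡ 85 (mod 92)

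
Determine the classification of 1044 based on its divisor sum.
abundant

Proper divisors of 1044: sum = 1 + 2 + 3 + 4 + 6 + 9 + 12 + 18 + ... + 174 + 261 + 348 + 522 (17 divisors) = 1686
Since 1686 > 1044, 1044 is abundant.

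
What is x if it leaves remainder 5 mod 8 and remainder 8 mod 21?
29

Using Chinese Remainder Theorem:
M = 8 × 21 = 168
M1 = 21, M2 = 8
y1 = 21^(-1) mod 8 = 5
y2 = 8^(-1) mod 21 = 8
x = (5×21×5 + 8×8×8) mod 168 = 29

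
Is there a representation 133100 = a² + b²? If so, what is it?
Not possible

Factorization: 133100 = 2^2 × 5^2 × 11^3
By Fermat: n is sum of two squares iff every prime p ≡ 3 (mod 4) appears to even power.
Prime(s) ≡ 3 (mod 4) with odd exponent: [(11, 3)]
Therefore 133100 cannot be expressed as a² + b².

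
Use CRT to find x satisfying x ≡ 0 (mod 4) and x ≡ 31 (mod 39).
148

Using Chinese Remainder Theorem:
M = 4 × 39 = 156
M1 = 39, M2 = 4
y1 = 39^(-1) mod 4 = 3
y2 = 4^(-1) mod 39 = 10
x = (0×39×3 + 31×4×10) mod 156 = 148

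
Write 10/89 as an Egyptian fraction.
1/9 + 1/801

Greedy algorithm:
10/89: ceiling(89/10) = 9, use 1/9
1/801: ceiling(801/1) = 801, use 1/801
Result: 10/89 = 1/9 + 1/801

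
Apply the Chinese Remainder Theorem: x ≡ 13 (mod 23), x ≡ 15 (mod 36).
519

Using Chinese Remainder Theorem:
M = 23 × 36 = 828
M1 = 36, M2 = 23
y1 = 36^(-1) mod 23 = 16
y2 = 23^(-1) mod 36 = 11
x = (13×36×16 + 15×23×11) mod 828 = 519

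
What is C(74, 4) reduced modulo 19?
5

Using Lucas' theorem:
Write n=74 and k=4 in base 19:
n in base 19: [3, 17]
k in base 19: [0, 4]
C(74,4) mod 19 = ∏ C(n_i, k_i) mod 19
Digit binomials (mod 19): C(3,0) = 1; C(17,4) = 2380 ≡ 5
Product: 1 × 5 = 5 ≡ 5 (mod 19)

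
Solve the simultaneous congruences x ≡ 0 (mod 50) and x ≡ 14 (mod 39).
950

Using Chinese Remainder Theorem:
M = 50 × 39 = 1950
M1 = 39, M2 = 50
y1 = 39^(-1) mod 50 = 9
y2 = 50^(-1) mod 39 = 32
x = (0×39×9 + 14×50×32) mod 1950 = 950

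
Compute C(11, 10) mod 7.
4

Using Lucas' theorem:
Write n=11 and k=10 in base 7:
n in base 7: [1, 4]
k in base 7: [1, 3]
C(11,10) mod 7 = ∏ C(n_i, k_i) mod 7
Digit binomials (mod 7): C(1,1) = 1; C(4,3) = 4
Product: 1 × 4 = 4 ≡ 4 (mod 7)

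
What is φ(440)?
160

440 = 2^3 × 5 × 11
φ(n) = n × ∏(1 - 1/p) for each prime p dividing n
φ(440) = 440 × (1 - 1/2) × (1 - 1/5) × (1 - 1/11) = 160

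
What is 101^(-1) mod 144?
77

gcd(101, 144) = 1, so the inverse exists.
Extended Euclidean algorithm on (144, 101):
144 = 1 × 101 + 43  ⟹  43 = (1)·144 + (-1)·101
101 = 2 × 43 + 15  ⟹  15 = (-2)·144 + (3)·101
43 = 2 × 15 + 13  ⟹  13 = (5)·144 + (-7)·101
15 = 1 × 13 + 2  ⟹  2 = (-7)·144 + (10)·101
13 = 6 × 2 + 1  ⟹  1 = (47)·144 + (-67)·101
So (-67)·101 ≡ 1 (mod 144), i.e. 101^(-1) ≡ -67 ≡ 77 (mod 144).
Check: 101 × 77 = 7777 ≡ 1 (mod 144)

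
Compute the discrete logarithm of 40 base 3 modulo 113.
7

Baby-step giant-step with step n = ⌈√113⌉ = 11.
Baby steps 3^j mod 113 (j:value) for j=0..10: 0:1, 1:3, 2:9, 3:27, 4:81, 5:17, 6:51, 7:40, 8:7, 9:21, 10:63.
h = 40 is already in the table at j=7, so x = 7.
Check: 3^7 ≡ 40 (mod 113).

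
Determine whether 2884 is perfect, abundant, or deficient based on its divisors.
abundant

Proper divisors of 2884: sum = 1 + 2 + 4 + 7 + 14 + 28 + 103 + 206 + 412 + 721 + 1442 = 2940
Since 2940 > 2884, 2884 is abundant.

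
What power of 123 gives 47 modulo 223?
206

Baby-step giant-step with step n = ⌈√223⌉ = 15.
Baby steps 123^j mod 223 (j:value) for j=0..14: 0:1, 1:123, 2:188, 3:155, 4:110, 5:150, 6:164, 7:102, 8:58, 9:221, 10:200, 11:70, 12:136, 13:3, 14:146.
Giant-step multiplier: 123^(-15) ≡ 123^(222-15) = 123^207 ≡ 206 (mod 223).
Giant steps γ_i = 47·206^i mod 223: γ_0=47, γ_1=93, γ_2=203, γ_3=117, γ_4=18, γ_5=140, γ_6=73, γ_7=97, γ_8=135, γ_9=158, γ_10=213, γ_11=170, γ_12=9, γ_13=70 (in table at j=11).
x = i·n + j = 13·15 + 11 = 206.
Check: 123^206 ≡ 47 (mod 223).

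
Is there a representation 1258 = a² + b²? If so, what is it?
13² + 33² (a=13, b=33)

Factorization: 1258 = 2 × 17 × 37
By Fermat: n is sum of two squares iff every prime p ≡ 3 (mod 4) appears to even power.
All primes ≡ 3 (mod 4) appear to even power.
Search a = 0, 1, 2, … for 1258 - a² a perfect square: first hit at a = 13: 1258 - 169 = 1089 = 33².
1258 = 13² + 33² = 169 + 1089 ✓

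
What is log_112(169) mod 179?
102

Baby-step giant-step with step n = ⌈√179⌉ = 14.
Baby steps 112^j mod 179 (j:value) for j=0..13: 0:1, 1:112, 2:14, 3:136, 4:17, 5:114, 6:59, 7:164, 8:110, 9:148, 10:108, 11:103, 12:80, 13:10.
Giant-step multiplier: 112^(-14) ≡ 112^(178-14) = 112^164 ≡ 144 (mod 179).
Giant steps γ_i = 169·144^i mod 179: γ_0=169, γ_1=171, γ_2=101, γ_3=45, γ_4=36, γ_5=172, γ_6=66, γ_7=17 (in table at j=4).
x = i·n + j = 7·14 + 4 = 102.
Check: 112^102 ≡ 169 (mod 179).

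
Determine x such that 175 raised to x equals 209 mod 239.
59

Baby-step giant-step with step n = ⌈√239⌉ = 16.
Baby steps 175^j mod 239 (j:value) for j=0..15: 0:1, 1:175, 2:33, 3:39, 4:133, 5:92, 6:87, 7:168, 8:3, 9:47, 10:99, 11:117, 12:160, 13:37, 14:22, 15:26.
Giant-step multiplier: 175^(-16) ≡ 175^(238-16) = 175^222 ≡ 186 (mod 239).
Giant steps γ_i = 209·186^i mod 239: γ_0=209, γ_1=156, γ_2=97, γ_3=117 (in table at j=11).
x = i·n + j = 3·16 + 11 = 59.
Check: 175^59 ≡ 209 (mod 239).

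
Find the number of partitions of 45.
89134

p(n) counts ways to write n as a sum of positive integers (order ignored).
Euler's pentagonal recurrence: p(k) = p(k-1) + p(k-2) - p(k-5) - p(k-7) + p(k-12) + p(k-15) - ... (offsets j(3j∓1)/2, signs ++--, p(0)=1, p(<0)=0).
DP table for k = 0..44: p(0)=1, p(1)=1, p(2)=2, p(3)=3, p(4)=5, p(5)=7, p(6)=11, p(7)=15, p(8)=22, p(9)=30, p(10)=42, p(11)=56, p(12)=77, p(13)=101, p(14)=135, p(15)=176, p(16)=231, p(17)=297, p(18)=385, p(19)=490, p(20)=627, p(21)=792, p(22)=1002, p(23)=1255, p(24)=1575, p(25)=1958, p(26)=2436, p(27)=3010, p(28)=3718, p(29)=4565, p(30)=5604, p(31)=6842, p(32)=8349, p(33)=10143, p(34)=12310, p(35)=14883, p(36)=17977, p(37)=21637, p(38)=26015, p(39)=31185, p(40)=37338, p(41)=44583, p(42)=53174, p(43)=63261, p(44)=75175.
Final step: p(45) = p(44) + p(43) - p(40) - p(38) + p(33) + p(30) - p(23) - p(19) + p(10) + p(5)
= 75175 + 63261 - 37338 - 26015 + 10143 + 5604 - 1255 - 490 + 42 + 7
= 89134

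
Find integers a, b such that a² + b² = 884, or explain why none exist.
10² + 28² (a=10, b=28)

Factorization: 884 = 2^2 × 13 × 17
By Fermat: n is sum of two squares iff every prime p ≡ 3 (mod 4) appears to even power.
All primes ≡ 3 (mod 4) appear to even power.
Search a = 0, 1, 2, … for 884 - a² a perfect square: first hit at a = 10: 884 - 100 = 784 = 28².
884 = 10² + 28² = 100 + 784 ✓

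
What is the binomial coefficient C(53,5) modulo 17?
0

Using Lucas' theorem:
Write n=53 and k=5 in base 17:
n in base 17: [3, 2]
k in base 17: [0, 5]
C(53,5) mod 17 = ∏ C(n_i, k_i) mod 17
Digit binomials (mod 17): C(3,0) = 1; C(2,5) = 0 (k_i > n_i)
Product: 1 × 0 = 0 ≡ 0 (mod 17)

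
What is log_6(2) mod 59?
33

Baby-step giant-step with step n = ⌈√59⌉ = 8.
Baby steps 6^j mod 59 (j:value) for j=0..7: 0:1, 1:6, 2:36, 3:39, 4:57, 5:47, 6:46, 7:40.
Giant-step multiplier: 6^(-8) ≡ 6^(58-8) = 6^50 ≡ 15 (mod 59).
Giant steps γ_i = 2·15^i mod 59: γ_0=2, γ_1=30, γ_2=37, γ_3=24, γ_4=6 (in table at j=1).
x = i·n + j = 4·8 + 1 = 33.
Check: 6^33 ≡ 2 (mod 59).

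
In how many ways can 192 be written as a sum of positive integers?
1987276856363

p(n) counts ways to write n as a sum of positive integers (order ignored).
Euler's pentagonal recurrence: p(k) = p(k-1) + p(k-2) - p(k-5) - p(k-7) + p(k-12) + p(k-15) - ... (offsets j(3j∓1)/2, signs ++--, p(0)=1, p(<0)=0).
DP table for k = 0..191: p(0)=1, p(1)=1, p(2)=2, p(3)=3, p(4)=5, p(5)=7, p(6)=11, p(7)=15, p(8)=22, p(9)=30, p(10)=42, p(11)=56, p(12)=77, p(13)=101, p(14)=135, p(15)=176, p(16)=231, p(17)=297, p(18)=385, p(19)=490, p(20)=627, p(21)=792, p(22)=1002, p(23)=1255, p(24)=1575, p(25)=1958, p(26)=2436, p(27)=3010, p(28)=3718, p(29)=4565, p(30)=5604, p(31)=6842, p(32)=8349, p(33)=10143, p(34)=12310, p(35)=14883, p(36)=17977, p(37)=21637, p(38)=26015, p(39)=31185, p(40)=37338, p(41)=44583, p(42)=53174, p(43)=63261, p(44)=75175, p(45)=89134, p(46)=105558, p(47)=124754, p(48)=147273, p(49)=173525, p(50)=204226, p(51)=239943, p(52)=281589, p(53)=329931, p(54)=386155, p(55)=451276, p(56)=526823, p(57)=614154, p(58)=715220, p(59)=831820, p(60)=966467, p(61)=1121505, p(62)=1300156, p(63)=1505499, p(64)=1741630, p(65)=2012558, p(66)=2323520, p(67)=2679689, p(68)=3087735, p(69)=3554345, p(70)=4087968, p(71)=4697205, p(72)=5392783, p(73)=6185689, p(74)=7089500, p(75)=8118264, p(76)=9289091, p(77)=10619863, p(78)=12132164, p(79)=13848650, p(80)=15796476, p(81)=18004327, p(82)=20506255, p(83)=23338469, p(84)=26543660, p(85)=30167357, p(86)=34262962, p(87)=38887673, p(88)=44108109, p(89)=49995925, p(90)=56634173, p(91)=64112359, p(92)=72533807, p(93)=82010177, p(94)=92669720, p(95)=104651419, p(96)=118114304, p(97)=133230930, p(98)=150198136, p(99)=169229875, p(100)=190569292, p(101)=214481126, p(102)=241265379, p(103)=271248950, p(104)=304801365, p(105)=342325709, p(106)=384276336, p(107)=431149389, p(108)=483502844, p(109)=541946240, p(110)=607163746, p(111)=679903203, p(112)=761002156, p(113)=851376628, p(114)=952050665, p(115)=1064144451, p(116)=1188908248, p(117)=1327710076, p(118)=1482074143, p(119)=1653668665, p(120)=1844349560, p(121)=2056148051, p(122)=2291320912, p(123)=2552338241, p(124)=2841940500, p(125)=3163127352, p(126)=3519222692, p(127)=3913864295, p(128)=4351078600, p(129)=4835271870, p(130)=5371315400, p(131)=5964539504, p(132)=6620830889, p(133)=7346629512, p(134)=8149040695, p(135)=9035836076, p(136)=10015581680, p(137)=11097645016, p(138)=12292341831, p(139)=13610949895, p(140)=15065878135, p(141)=16670689208, p(142)=18440293320, p(143)=20390982757, p(144)=22540654445, p(145)=24908858009, p(146)=27517052599, p(147)=30388671978, p(148)=33549419497, p(149)=37027355200, p(150)=40853235313, p(151)=45060624582, p(152)=49686288421, p(153)=54770336324, p(154)=60356673280, p(155)=66493182097, p(156)=73232243759, p(157)=80630964769, p(158)=88751778802, p(159)=97662728555, p(160)=107438159466, p(161)=118159068427, p(162)=129913904637, p(163)=142798995930, p(164)=156919475295, p(165)=172389800255, p(166)=189334822579, p(167)=207890420102, p(168)=228204732751, p(169)=250438925115, p(170)=274768617130, p(171)=301384802048, p(172)=330495499613, p(173)=362326859895, p(174)=397125074750, p(175)=435157697830, p(176)=476715857290, p(177)=522115831195, p(178)=571701605655, p(179)=625846753120, p(180)=684957390936, p(181)=749474411781, p(182)=819876908323, p(183)=896684817527, p(184)=980462880430, p(185)=1071823774337, p(186)=1171432692373, p(187)=1280011042268, p(188)=1398341745571, p(189)=1527273599625, p(190)=1667727404093, p(191)=1820701100652.
Final step: p(192) = p(191) + p(190) - p(187) - p(185) + p(180) + p(177) - p(170) - p(166) + p(157) + p(152) - p(141) - p(135) + p(122) + p(115) - p(100) - p(92) + p(75) + p(66) - p(47) - p(37) + p(16) + p(5)
= 1820701100652 + 1667727404093 - 1280011042268 - 1071823774337 + 684957390936 + 522115831195 - 274768617130 - 189334822579 + 80630964769 + 49686288421 - 16670689208 - 9035836076 + 2291320912 + 1064144451 - 190569292 - 72533807 + 8118264 + 2323520 - 124754 - 21637 + 231 + 7
= 1987276856363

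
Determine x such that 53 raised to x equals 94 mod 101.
33

Baby-step giant-step with step n = ⌈√101⌉ = 11.
Baby steps 53^j mod 101 (j:value) for j=0..10: 0:1, 1:53, 2:82, 3:3, 4:58, 5:44, 6:9, 7:73, 8:31, 9:27, 10:17.
Giant-step multiplier: 53^(-11) ≡ 53^(100-11) = 53^89 ≡ 63 (mod 101).
Giant steps γ_i = 94·63^i mod 101: γ_0=94, γ_1=64, γ_2=93, γ_3=1 (in table at j=0).
x = i·n + j = 3·11 + 0 = 33.
Check: 53^33 ≡ 94 (mod 101).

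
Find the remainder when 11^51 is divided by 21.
8

Repeated squaring. Binary of 51 = 110011.
11^1 ≡ 11 (mod 21); 11^2 ≡ 16 (mod 21); 11^4 ≡ 4 (mod 21); 11^8 ≡ 16 (mod 21); 11^16 ≡ 4 (mod 21); 11^32 ≡ 16 (mod 21)
11^51 = 11^1 × 11^2 × 11^16 × 11^32 ≡ 8 (mod 21)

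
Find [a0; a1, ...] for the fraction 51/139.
[0; 2, 1, 2, 1, 1, 1, 4]

Euclidean algorithm steps:
51 = 0 × 139 + 51
139 = 2 × 51 + 37
51 = 1 × 37 + 14
37 = 2 × 14 + 9
14 = 1 × 9 + 5
9 = 1 × 5 + 4
5 = 1 × 4 + 1
4 = 4 × 1 + 0
Continued fraction: [0; 2, 1, 2, 1, 1, 1, 4]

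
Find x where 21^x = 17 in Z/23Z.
9

Baby-step giant-step with step n = ⌈√23⌉ = 5.
Baby steps 21^j mod 23 (j:value) for j=0..4: 0:1, 1:21, 2:4, 3:15, 4:16.
Giant-step multiplier: 21^(-5) ≡ 21^(22-5) = 21^17 ≡ 5 (mod 23).
Giant steps γ_i = 17·5^i mod 23: γ_0=17, γ_1=16 (in table at j=4).
x = i·n + j = 1·5 + 4 = 9.
Check: 21^9 ≡ 17 (mod 23).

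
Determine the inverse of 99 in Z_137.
18

gcd(99, 137) = 1, so the inverse exists.
Extended Euclidean algorithm on (137, 99):
137 = 1 × 99 + 38  ⟹  38 = (1)·137 + (-1)·99
99 = 2 × 38 + 23  ⟹  23 = (-2)·137 + (3)·99
38 = 1 × 23 + 15  ⟹  15 = (3)·137 + (-4)·99
23 = 1 × 15 + 8  ⟹  8 = (-5)·137 + (7)·99
15 = 1 × 8 + 7  ⟹  7 = (8)·137 + (-11)·99
8 = 1 × 7 + 1  ⟹  1 = (-13)·137 + (18)·99
So (18)·99 ≡ 1 (mod 137), i.e. 99^(-1) ≡ 18 (mod 137).
Check: 99 × 18 = 1782 ≡ 1 (mod 137)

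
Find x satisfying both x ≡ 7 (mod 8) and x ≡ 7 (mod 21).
7

Using Chinese Remainder Theorem:
M = 8 × 21 = 168
M1 = 21, M2 = 8
y1 = 21^(-1) mod 8 = 5
y2 = 8^(-1) mod 21 = 8
x = (7×21×5 + 7×8×8) mod 168 = 7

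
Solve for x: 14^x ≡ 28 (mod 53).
8

Baby-step giant-step with step n = ⌈√53⌉ = 8.
Baby steps 14^j mod 53 (j:value) for j=0..7: 0:1, 1:14, 2:37, 3:41, 4:44, 5:33, 6:38, 7:2.
Giant-step multiplier: 14^(-8) ≡ 14^(52-8) = 14^44 ≡ 36 (mod 53).
Giant steps γ_i = 28·36^i mod 53: γ_0=28, γ_1=1 (in table at j=0).
x = i·n + j = 1·8 + 0 = 8.
Check: 14^8 ≡ 28 (mod 53).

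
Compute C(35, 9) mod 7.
0

Using Lucas' theorem:
Write n=35 and k=9 in base 7:
n in base 7: [5, 0]
k in base 7: [1, 2]
C(35,9) mod 7 = ∏ C(n_i, k_i) mod 7
Digit binomials (mod 7): C(5,1) = 5; C(0,2) = 0 (k_i > n_i)
Product: 5 × 0 = 0 ≡ 0 (mod 7)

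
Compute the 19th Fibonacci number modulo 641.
335

Matrix identity: Q^n = [[F_(n+1), F_n], [F_n, F_(n-1)]] with Q = [[1,1],[1,0]].
n = 19 = 10011₂. Square-and-multiply, entries mod 641:
Q^1 = [[1,1],[1,0]]
Q^2 = (Q^1)² = [[2,1],[1,1]]
Q^4 = (Q^2)² = [[5,3],[3,2]]
Q^9 = (Q^4)²·Q = [[55,34],[34,21]]
Q^19 = (Q^9)²·Q = [[355,335],[335,20]]
F_19 mod 641 = Q^19[0][1] = 335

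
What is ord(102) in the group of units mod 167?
166

167 is prime, so ord(102) divides φ(167) = 166.
Divisors of 166: 1, 2, 83, 166.
Repeated squaring: 102^1 ≡ 102, 102^2 ≡ 50, 102^4 ≡ 162, 102^8 ≡ 25, 102^16 ≡ 124, 102^32 ≡ 12, 102^64 ≡ 144, 102^128 ≡ 28 (mod 167).
Test 102^d mod 167 for each divisor d in increasing order:
102^1 ≡ 102
102^2 ≡ 50
102^83 = 102^64·102^16·102^2·102^1 ≡ 166
102^166 = 102^128·102^32·102^4·102^2 ≡ 1  ← first divisor giving 1
The order is 166.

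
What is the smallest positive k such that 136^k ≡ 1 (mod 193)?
192

193 is prime, so ord(136) divides φ(193) = 192.
Divisors of 192: 1, 2, 3, 4, 6, 8, 12, 16, 24, 32, 48, 64, 96, 192.
Repeated squaring: 136^1 ≡ 136, 136^2 ≡ 161, 136^4 ≡ 59, 136^8 ≡ 7, 136^16 ≡ 49, 136^32 ≡ 85, 136^64 ≡ 84, 136^128 ≡ 108 (mod 193).
Test 136^d mod 193 for each divisor d in increasing order:
136^1 ≡ 136
136^2 ≡ 161
136^3 = 136^2·136^1 ≡ 87
136^4 ≡ 59
136^6 = 136^4·136^2 ≡ 42
136^8 ≡ 7
136^12 = 136^8·136^4 ≡ 27
136^16 ≡ 49
136^24 = 136^16·136^8 ≡ 150
136^32 ≡ 85
136^48 = 136^32·136^16 ≡ 112
136^64 ≡ 84
136^96 = 136^64·136^32 ≡ 192
136^192 = 136^128·136^64 ≡ 1  ← first divisor giving 1
The order is 192.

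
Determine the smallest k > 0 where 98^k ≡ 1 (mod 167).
83

167 is prime, so ord(98) divides φ(167) = 166.
Divisors of 166: 1, 2, 83, 166.
Repeated squaring: 98^1 ≡ 98, 98^2 ≡ 85, 98^4 ≡ 44, 98^8 ≡ 99, 98^16 ≡ 115, 98^32 ≡ 32, 98^64 ≡ 22, 98^128 ≡ 150 (mod 167).
Test 98^d mod 167 for each divisor d in increasing order:
98^1 ≡ 98
98^2 ≡ 85
98^83 = 98^64·98^16·98^2·98^1 ≡ 1  ← first divisor giving 1
The order is 83.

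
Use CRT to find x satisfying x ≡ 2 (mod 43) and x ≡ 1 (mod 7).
260

Using Chinese Remainder Theorem:
M = 43 × 7 = 301
M1 = 7, M2 = 43
y1 = 7^(-1) mod 43 = 37
y2 = 43^(-1) mod 7 = 1
x = (2×7×37 + 1×43×1) mod 301 = 260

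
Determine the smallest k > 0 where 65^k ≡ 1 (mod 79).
13

79 is prime, so ord(65) divides φ(79) = 78.
Divisors of 78: 1, 2, 3, 6, 13, 26, 39, 78.
Repeated squaring: 65^1 ≡ 65, 65^2 ≡ 38, 65^4 ≡ 22, 65^8 ≡ 10, 65^16 ≡ 21, 65^32 ≡ 46, 65^64 ≡ 62 (mod 79).
Test 65^d mod 79 for each divisor d in increasing order:
65^1 ≡ 65
65^2 ≡ 38
65^3 = 65^2·65^1 ≡ 21
65^6 = 65^4·65^2 ≡ 46
65^13 = 65^8·65^4·65^1 ≡ 1  ← first divisor giving 1
The order is 13.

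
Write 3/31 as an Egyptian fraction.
1/11 + 1/171 + 1/58311

Greedy algorithm:
3/31: ceiling(31/3) = 11, use 1/11
2/341: ceiling(341/2) = 171, use 1/171
1/58311: ceiling(58311/1) = 58311, use 1/58311
Result: 3/31 = 1/11 + 1/171 + 1/58311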